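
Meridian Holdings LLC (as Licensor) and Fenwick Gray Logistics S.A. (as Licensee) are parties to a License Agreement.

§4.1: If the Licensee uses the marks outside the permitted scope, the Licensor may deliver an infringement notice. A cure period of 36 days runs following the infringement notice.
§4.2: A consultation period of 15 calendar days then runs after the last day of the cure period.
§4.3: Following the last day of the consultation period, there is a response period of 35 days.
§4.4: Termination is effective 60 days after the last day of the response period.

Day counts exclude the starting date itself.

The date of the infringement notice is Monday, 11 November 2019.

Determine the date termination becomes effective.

5 April 2020

The last day of the cure period: 36 calendar days after 11 November 2019 is 17 December 2019.
The last day of the consultation period: 15 calendar days after 17 December 2019 is 1 January 2020.
The last day of the response period: 1 January 2020 + 35 days = 5 February 2020.
The date termination becomes effective: 60 calendar days after 5 February 2020 is 5 April 2020.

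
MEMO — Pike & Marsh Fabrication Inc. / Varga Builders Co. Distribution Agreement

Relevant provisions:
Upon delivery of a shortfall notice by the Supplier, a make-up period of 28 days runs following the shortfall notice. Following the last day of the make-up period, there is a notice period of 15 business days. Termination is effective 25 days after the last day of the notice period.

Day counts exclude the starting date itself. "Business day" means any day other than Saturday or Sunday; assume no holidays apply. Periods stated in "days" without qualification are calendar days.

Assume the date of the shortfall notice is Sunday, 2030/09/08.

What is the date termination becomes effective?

The last day of the make-up period: 28 calendar days after 2030/09/08 is 2030/10/06.
The last day of the notice period: 15 business days after Sunday, 2030/10/06, skipping weekends — Oct 7, Oct 8, Oct 9, Oct 10, …, Oct 23, Oct 24, Oct 25 — lands on Friday, 2030/10/25.
The date termination becomes effective: 25 calendar days after 2030/10/25 is 2030/11/19.

2030/11/19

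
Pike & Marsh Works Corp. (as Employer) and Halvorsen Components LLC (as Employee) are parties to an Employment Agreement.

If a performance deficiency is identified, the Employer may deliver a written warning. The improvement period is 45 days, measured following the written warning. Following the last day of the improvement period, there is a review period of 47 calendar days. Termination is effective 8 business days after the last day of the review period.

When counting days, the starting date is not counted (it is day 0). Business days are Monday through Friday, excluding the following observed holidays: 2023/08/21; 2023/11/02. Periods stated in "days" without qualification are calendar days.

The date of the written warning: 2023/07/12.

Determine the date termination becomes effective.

2023/10/24

Adding 45 calendar days to 2023/07/12 gives 2023/08/26, which is the last day of the improvement period.
The last day of the review period: 2023/08/26 + 47 days = 2023/10/12.
The date termination becomes effective: counting 8 business days from Thursday, 2023/10/12 (Oct 13, Oct 16, Oct 17, Oct 18, Oct 19, Oct 20, Oct 23, Oct 24, skipping weekends) reaches Tuesday, 2023/10/24.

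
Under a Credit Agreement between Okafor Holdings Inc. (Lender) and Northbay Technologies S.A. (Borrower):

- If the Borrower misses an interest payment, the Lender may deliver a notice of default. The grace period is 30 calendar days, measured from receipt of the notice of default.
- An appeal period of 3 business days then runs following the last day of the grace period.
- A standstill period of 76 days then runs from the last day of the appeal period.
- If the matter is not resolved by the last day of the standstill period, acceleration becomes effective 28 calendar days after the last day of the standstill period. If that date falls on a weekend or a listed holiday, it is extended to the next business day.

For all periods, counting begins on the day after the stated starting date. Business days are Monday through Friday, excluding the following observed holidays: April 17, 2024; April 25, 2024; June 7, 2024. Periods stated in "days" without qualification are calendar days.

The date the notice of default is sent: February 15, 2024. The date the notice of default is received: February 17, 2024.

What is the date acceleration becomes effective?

July 3, 2024

The last day of the grace period: 30 calendar days after February 17, 2024 is March 18, 2024.
The last day of the appeal period: 3 business days after Monday, March 18, 2024, skipping weekends — Mar 19, Mar 20, Mar 21 — lands on Thursday, March 21, 2024.
The last day of the standstill period: March 21, 2024 + 76 days = June 5, 2024.
The date acceleration becomes effective: 28 calendar days after June 5, 2024 is July 3, 2024. July 3, 2024 is a Wednesday and is not a listed holiday, so no roll-forward applies.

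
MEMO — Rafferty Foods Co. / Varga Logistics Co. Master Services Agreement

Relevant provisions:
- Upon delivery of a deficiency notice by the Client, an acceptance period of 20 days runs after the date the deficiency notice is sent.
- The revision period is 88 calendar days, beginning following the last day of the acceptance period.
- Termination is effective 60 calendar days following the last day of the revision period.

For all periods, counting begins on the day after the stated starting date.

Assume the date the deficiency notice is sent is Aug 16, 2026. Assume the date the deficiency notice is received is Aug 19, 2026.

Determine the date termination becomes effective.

Jan 31, 2027

The last day of the acceptance period: 20 calendar days after Aug 16, 2026 is Sep 5, 2026.
Adding 88 calendar days to Sep 5, 2026 gives Dec 2, 2026, which is the last day of the revision period.
The date termination becomes effective: 60 calendar days after Dec 2, 2026 is Jan 31, 2027.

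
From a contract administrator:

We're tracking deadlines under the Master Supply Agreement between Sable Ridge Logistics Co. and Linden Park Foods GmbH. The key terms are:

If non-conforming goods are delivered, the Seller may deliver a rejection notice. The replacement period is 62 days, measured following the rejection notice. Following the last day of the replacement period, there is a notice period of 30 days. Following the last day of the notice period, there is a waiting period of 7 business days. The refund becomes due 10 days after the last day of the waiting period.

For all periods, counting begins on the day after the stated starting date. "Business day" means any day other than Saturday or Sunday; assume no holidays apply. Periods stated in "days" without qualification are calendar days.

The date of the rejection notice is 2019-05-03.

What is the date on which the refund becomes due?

The last day of the replacement period: 62 calendar days after 2019-05-03 is 2019-07-04.
Adding 30 calendar days to 2019-07-04 gives 2019-08-03, which is the last day of the notice period.
From Saturday, 2019-08-03, 7 business days (Aug 5, Aug 6, Aug 7, Aug 8, Aug 9, Aug 12, Aug 13, skipping weekends) brings us to Tuesday, 2019-08-13, which is the last day of the waiting period.
Adding 10 calendar days to 2019-08-13 gives 2019-08-23, which is the date on which the refund becomes due.

2019-08-23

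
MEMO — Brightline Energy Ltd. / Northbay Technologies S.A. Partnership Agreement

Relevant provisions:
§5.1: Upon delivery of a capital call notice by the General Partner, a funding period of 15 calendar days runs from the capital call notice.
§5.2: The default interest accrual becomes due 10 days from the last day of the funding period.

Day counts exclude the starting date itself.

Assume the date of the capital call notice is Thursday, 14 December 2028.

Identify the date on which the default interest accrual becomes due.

8 January 2029

The last day of the funding period: 14 December 2028 + 15 days = 29 December 2028.
The date on which the default interest accrual becomes due: 29 December 2028 + 10 days = 8 January 2029.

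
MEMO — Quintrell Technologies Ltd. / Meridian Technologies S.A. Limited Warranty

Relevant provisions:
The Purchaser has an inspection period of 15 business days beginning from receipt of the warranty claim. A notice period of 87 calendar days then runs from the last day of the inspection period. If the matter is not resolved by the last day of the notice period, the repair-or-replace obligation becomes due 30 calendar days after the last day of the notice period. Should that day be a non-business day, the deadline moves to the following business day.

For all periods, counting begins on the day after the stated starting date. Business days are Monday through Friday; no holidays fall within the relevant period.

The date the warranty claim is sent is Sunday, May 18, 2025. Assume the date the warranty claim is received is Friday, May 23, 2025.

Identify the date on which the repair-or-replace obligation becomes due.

The last day of the inspection period: counting 15 business days from Friday, May 23, 2025 (May 26, May 27, May 28, May 29, …, Jun 11, Jun 12, Jun 13, skipping weekends) reaches Friday, June 13, 2025.
The last day of the notice period: 87 calendar days after June 13, 2025 is September 8, 2025.
Adding 30 calendar days to September 8, 2025 gives October 8, 2025, which is the date on which the repair-or-replace obligation becomes due. October 8, 2025 is a Wednesday, so no roll-forward applies.

October 8, 2025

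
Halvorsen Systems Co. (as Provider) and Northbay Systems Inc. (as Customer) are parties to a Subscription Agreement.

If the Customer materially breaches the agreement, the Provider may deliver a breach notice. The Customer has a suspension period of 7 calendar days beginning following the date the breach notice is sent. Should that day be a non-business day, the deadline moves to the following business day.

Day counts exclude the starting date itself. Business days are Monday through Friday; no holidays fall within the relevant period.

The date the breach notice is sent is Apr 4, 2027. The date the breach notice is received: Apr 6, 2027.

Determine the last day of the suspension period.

The last day of the suspension period: Apr 4, 2027 + 7 days = Apr 11, 2027. That falls on a Sunday, so it rolls to the next business day, Monday, Apr 12, 2027.

Apr 12, 2027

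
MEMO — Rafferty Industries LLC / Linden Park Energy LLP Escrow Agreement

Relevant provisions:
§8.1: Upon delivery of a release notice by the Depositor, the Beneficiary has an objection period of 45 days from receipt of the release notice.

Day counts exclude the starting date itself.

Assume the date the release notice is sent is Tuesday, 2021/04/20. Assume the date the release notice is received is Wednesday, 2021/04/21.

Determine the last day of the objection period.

2021/06/05

The last day of the objection period: 2021/04/21 + 45 days = 2021/06/05.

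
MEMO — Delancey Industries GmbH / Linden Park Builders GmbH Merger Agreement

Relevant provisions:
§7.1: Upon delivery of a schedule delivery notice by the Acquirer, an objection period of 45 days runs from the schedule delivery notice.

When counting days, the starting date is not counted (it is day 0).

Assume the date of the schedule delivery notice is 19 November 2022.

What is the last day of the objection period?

3 January 2023

Adding 45 calendar days to 19 November 2022 gives 3 January 2023, which is the last day of the objection period.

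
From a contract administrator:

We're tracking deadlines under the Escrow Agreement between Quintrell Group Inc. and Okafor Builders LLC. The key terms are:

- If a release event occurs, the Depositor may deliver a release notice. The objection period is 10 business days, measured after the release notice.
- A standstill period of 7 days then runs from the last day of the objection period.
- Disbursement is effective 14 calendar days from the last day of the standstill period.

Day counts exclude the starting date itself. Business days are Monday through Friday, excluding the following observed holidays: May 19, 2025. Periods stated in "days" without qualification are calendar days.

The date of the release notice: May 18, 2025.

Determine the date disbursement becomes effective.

Jun 23, 2025

The last day of the objection period: counting 10 business days from Sunday, May 18, 2025 (May 20, May 21, May 22, May 23, May 26, May 27, May 28, May 29, May 30, Jun 2, skipping weekends and the listed holiday on May 19) reaches Monday, Jun 2, 2025.
Adding 7 calendar days to Jun 2, 2025 gives Jun 9, 2025, which is the last day of the standstill period.
Adding 14 calendar days to Jun 9, 2025 gives Jun 23, 2025, which is the date disbursement becomes effective.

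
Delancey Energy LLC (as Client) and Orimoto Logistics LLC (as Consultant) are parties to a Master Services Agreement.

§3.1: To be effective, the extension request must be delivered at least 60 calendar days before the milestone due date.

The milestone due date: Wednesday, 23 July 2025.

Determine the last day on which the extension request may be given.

24 May 2025

23 July 2025 minus 60 days is 24 May 2025.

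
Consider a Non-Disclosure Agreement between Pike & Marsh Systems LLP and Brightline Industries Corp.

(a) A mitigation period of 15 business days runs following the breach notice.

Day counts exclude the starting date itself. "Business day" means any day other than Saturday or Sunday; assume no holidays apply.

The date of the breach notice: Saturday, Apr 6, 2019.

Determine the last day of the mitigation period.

Apr 26, 2019

From Saturday, Apr 6, 2019, 15 business days (Apr 8, Apr 9, Apr 10, Apr 11, …, Apr 24, Apr 25, Apr 26, skipping weekends) brings us to Friday, Apr 26, 2019, which is the last day of the mitigation period.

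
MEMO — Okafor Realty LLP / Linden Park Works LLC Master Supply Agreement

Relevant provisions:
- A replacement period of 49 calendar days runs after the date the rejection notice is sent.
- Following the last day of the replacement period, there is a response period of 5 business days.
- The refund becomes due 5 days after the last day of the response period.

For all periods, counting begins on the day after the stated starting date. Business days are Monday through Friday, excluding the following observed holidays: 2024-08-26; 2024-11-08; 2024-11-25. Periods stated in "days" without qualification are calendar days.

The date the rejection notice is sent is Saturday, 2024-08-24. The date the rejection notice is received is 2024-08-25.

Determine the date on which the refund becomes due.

Adding 49 calendar days to 2024-08-24 gives 2024-10-12, which is the last day of the replacement period.
The last day of the response period: 5 business days after Saturday, 2024-10-12, skipping weekends — Oct 14, Oct 15, Oct 16, Oct 17, Oct 18 — lands on Friday, 2024-10-18.
Adding 5 calendar days to 2024-10-18 gives 2024-10-23, which is the date on which the refund becomes due.

2024-10-23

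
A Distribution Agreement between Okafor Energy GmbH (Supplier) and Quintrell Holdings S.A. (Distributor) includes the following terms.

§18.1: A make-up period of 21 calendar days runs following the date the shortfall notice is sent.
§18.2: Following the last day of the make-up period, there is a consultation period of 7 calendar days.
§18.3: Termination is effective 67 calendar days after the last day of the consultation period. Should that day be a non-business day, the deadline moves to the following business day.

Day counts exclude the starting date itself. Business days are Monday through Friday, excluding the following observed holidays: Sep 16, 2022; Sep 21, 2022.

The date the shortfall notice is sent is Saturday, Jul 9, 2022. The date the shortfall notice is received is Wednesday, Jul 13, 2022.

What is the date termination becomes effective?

The last day of the make-up period: 21 calendar days after Jul 9, 2022 is Jul 30, 2022.
Adding 7 calendar days to Jul 30, 2022 gives Aug 6, 2022, which is the last day of the consultation period.
The date termination becomes effective: 67 calendar days after Aug 6, 2022 is Oct 12, 2022. Oct 12, 2022 is a Wednesday and is not a listed holiday, so no roll-forward applies.

Oct 12, 2022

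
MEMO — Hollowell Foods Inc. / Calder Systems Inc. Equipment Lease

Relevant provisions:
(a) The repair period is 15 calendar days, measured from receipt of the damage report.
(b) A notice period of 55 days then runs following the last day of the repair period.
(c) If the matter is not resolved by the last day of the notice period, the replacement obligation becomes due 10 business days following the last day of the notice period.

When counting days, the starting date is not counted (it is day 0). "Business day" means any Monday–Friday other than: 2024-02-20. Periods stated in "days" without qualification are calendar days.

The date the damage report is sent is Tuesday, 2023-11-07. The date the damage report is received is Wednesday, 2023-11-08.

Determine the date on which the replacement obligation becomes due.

2024-01-31

The last day of the repair period: 2023-11-08 + 15 days = 2023-11-23.
The last day of the notice period: 55 calendar days after 2023-11-23 is 2024-01-17.
From Wednesday, 2024-01-17, 10 business days (Jan 18, Jan 19, Jan 22, Jan 23, Jan 24, Jan 25, Jan 26, Jan 29, Jan 30, Jan 31, skipping weekends) brings us to Wednesday, 2024-01-31, which is the date on which the replacement obligation becomes due.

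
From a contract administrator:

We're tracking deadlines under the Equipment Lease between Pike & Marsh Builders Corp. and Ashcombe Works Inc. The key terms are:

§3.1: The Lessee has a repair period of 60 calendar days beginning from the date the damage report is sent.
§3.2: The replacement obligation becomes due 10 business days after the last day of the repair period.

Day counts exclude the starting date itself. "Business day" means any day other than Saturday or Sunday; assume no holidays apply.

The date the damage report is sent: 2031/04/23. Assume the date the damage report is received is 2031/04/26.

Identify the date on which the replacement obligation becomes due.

2031/07/04

The last day of the repair period: 2031/04/23 + 60 days = 2031/06/22.
The date on which the replacement obligation becomes due: counting 10 business days from Sunday, 2031/06/22 (Jun 23, Jun 24, Jun 25, Jun 26, Jun 27, Jun 30, Jul 1, Jul 2, Jul 3, Jul 4, skipping weekends) reaches Friday, 2031/07/04.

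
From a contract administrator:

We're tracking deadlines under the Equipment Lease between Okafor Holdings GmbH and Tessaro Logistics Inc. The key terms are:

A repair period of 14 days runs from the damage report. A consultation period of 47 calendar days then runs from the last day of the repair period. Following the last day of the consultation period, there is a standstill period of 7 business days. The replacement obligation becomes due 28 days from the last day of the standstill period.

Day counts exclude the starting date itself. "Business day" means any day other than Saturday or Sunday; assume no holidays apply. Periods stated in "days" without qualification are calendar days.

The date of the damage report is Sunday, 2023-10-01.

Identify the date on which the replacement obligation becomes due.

2024-01-09

Adding 14 calendar days to 2023-10-01 gives 2023-10-15, which is the last day of the repair period.
The last day of the consultation period: 2023-10-15 + 47 days = 2023-12-01.
The last day of the standstill period: 7 business days after Friday, 2023-12-01, skipping weekends — Dec 4, Dec 5, Dec 6, Dec 7, Dec 8, Dec 11, Dec 12 — lands on Tuesday, 2023-12-12.
Adding 28 calendar days to 2023-12-12 gives 2024-01-09, which is the date on which the replacement obligation becomes due.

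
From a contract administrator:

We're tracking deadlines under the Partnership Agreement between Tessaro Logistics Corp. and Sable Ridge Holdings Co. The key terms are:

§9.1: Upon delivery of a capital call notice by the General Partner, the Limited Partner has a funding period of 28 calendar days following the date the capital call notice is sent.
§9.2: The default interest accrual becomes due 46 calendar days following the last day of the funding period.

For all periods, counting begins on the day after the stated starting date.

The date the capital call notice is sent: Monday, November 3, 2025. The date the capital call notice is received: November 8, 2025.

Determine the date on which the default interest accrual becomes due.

The last day of the funding period: November 3, 2025 + 28 days = December 1, 2025.
Adding 46 calendar days to December 1, 2025 gives January 16, 2026, which is the date on which the default interest accrual becomes due.

January 16, 2026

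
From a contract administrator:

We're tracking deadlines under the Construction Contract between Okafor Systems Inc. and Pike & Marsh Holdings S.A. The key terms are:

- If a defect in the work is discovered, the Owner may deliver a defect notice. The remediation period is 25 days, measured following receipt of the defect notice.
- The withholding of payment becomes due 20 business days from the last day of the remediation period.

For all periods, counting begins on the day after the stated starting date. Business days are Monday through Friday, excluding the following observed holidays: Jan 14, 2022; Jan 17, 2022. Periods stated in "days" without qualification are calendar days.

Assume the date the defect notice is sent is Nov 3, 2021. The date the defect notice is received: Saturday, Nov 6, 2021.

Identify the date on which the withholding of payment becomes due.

The last day of the remediation period: Nov 6, 2021 + 25 days = Dec 1, 2021.
The date on which the withholding of payment becomes due: 20 business days after Wednesday, Dec 1, 2021, skipping weekends — Dec 2, Dec 3, Dec 6, Dec 7, …, Dec 27, Dec 28, Dec 29 — lands on Wednesday, Dec 29, 2021.

Dec 29, 2021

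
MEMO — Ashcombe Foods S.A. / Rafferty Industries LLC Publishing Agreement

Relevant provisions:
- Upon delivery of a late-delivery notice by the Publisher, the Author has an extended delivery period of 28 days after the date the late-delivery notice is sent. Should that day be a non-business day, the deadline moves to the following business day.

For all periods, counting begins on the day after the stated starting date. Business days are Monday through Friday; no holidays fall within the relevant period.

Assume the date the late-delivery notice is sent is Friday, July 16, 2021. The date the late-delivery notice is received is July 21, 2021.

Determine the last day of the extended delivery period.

August 13, 2021

The last day of the extended delivery period: July 16, 2021 + 28 days = August 13, 2021. August 13, 2021 is a Friday, so no roll-forward applies.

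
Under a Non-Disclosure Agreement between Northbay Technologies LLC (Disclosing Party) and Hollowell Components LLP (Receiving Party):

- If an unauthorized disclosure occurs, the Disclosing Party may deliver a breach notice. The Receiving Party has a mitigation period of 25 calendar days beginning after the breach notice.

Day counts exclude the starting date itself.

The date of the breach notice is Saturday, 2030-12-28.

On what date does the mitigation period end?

Adding 25 calendar days to 2030-12-28 gives 2031-01-22, which is the last day of the mitigation period.

2031-01-22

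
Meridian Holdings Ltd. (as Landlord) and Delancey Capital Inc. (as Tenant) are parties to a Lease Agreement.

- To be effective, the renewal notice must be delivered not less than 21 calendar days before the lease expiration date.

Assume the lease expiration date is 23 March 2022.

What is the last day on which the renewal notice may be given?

Counting back 21 calendar days from 23 March 2022 gives 2 March 2022.

2 March 2022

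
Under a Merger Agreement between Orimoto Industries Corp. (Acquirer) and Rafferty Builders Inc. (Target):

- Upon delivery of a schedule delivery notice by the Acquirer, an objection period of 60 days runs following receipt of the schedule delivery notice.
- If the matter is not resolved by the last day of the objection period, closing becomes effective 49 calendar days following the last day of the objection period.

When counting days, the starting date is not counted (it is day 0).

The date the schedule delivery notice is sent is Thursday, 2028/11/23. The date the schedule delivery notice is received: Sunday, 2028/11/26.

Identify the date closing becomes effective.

2029/03/15

The last day of the objection period: 60 calendar days after 2028/11/26 is 2029/01/25.
Adding 49 calendar days to 2029/01/25 gives 2029/03/15, which is the date closing becomes effective.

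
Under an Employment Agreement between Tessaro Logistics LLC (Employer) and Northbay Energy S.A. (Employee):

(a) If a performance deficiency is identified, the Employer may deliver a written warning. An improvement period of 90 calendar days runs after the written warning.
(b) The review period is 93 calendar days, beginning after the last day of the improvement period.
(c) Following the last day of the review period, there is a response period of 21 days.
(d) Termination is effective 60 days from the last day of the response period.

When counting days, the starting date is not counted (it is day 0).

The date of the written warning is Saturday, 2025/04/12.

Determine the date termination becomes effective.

2026/01/01

Adding 90 calendar days to 2025/04/12 gives 2025/07/11, which is the last day of the improvement period.
The last day of the review period: 2025/07/11 + 93 days = 2025/10/12.
Adding 21 calendar days to 2025/10/12 gives 2025/11/02, which is the last day of the response period.
The date termination becomes effective: 60 calendar days after 2025/11/02 is 2026/01/01.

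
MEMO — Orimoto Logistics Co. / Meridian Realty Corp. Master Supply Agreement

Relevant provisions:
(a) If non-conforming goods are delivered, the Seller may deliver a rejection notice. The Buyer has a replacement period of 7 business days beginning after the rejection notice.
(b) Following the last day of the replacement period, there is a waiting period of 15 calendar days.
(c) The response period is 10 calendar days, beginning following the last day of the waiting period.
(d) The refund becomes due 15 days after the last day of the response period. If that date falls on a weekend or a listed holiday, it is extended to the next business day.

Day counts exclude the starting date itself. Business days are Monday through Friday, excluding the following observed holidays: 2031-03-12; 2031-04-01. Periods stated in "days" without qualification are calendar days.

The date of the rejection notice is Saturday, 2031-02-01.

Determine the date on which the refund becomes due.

2031-03-24

The last day of the replacement period: counting 7 business days from Saturday, 2031-02-01 (Feb 3, Feb 4, Feb 5, Feb 6, Feb 7, Feb 10, Feb 11, skipping weekends) reaches Tuesday, 2031-02-11.
The last day of the waiting period: 15 calendar days after 2031-02-11 is 2031-02-26.
Adding 10 calendar days to 2031-02-26 gives 2031-03-08, which is the last day of the response period.
The date on which the refund becomes due: 2031-03-08 + 15 days = 2031-03-23. That falls on a Sunday, so it rolls to the next business day, Monday, 2031-03-24.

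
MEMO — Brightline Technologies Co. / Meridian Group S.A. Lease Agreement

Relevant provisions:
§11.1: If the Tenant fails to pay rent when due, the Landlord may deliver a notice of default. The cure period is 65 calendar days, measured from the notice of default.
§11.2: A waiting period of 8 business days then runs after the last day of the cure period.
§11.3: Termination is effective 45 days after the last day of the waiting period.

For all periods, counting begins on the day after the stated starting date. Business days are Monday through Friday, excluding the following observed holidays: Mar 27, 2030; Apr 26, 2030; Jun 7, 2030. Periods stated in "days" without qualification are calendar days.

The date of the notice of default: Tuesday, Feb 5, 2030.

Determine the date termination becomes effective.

Adding 65 calendar days to Feb 5, 2030 gives Apr 11, 2030, which is the last day of the cure period.
The last day of the waiting period: counting 8 business days from Thursday, Apr 11, 2030 (Apr 12, Apr 15, Apr 16, Apr 17, Apr 18, Apr 19, Apr 22, Apr 23, skipping weekends) reaches Tuesday, Apr 23, 2030.
The date termination becomes effective: Apr 23, 2030 + 45 days = Jun 7, 2030.

Jun 7, 2030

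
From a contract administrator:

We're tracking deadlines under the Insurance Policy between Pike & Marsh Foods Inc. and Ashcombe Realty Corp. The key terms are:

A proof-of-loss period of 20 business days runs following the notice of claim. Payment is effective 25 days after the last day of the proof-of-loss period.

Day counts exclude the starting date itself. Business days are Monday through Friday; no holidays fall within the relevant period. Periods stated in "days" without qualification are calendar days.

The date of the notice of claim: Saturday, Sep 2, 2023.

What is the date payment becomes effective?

From Saturday, Sep 2, 2023, 20 business days (Sep 4, Sep 5, Sep 6, Sep 7, …, Sep 27, Sep 28, Sep 29, skipping weekends) brings us to Friday, Sep 29, 2023, which is the last day of the proof-of-loss period.
Adding 25 calendar days to Sep 29, 2023 gives Oct 24, 2023, which is the date payment becomes effective.

Oct 24, 2023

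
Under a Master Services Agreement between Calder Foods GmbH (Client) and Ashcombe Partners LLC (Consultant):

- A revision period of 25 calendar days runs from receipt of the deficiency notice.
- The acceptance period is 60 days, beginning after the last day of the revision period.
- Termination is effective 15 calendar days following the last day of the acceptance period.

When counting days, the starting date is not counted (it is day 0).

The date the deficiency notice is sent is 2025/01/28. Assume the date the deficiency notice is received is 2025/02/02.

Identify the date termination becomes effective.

The last day of the revision period: 2025/02/02 + 25 days = 2025/02/27.
The last day of the acceptance period: 2025/02/27 + 60 days = 2025/04/28.
The date termination becomes effective: 2025/04/28 + 15 days = 2025/05/13.

2025/05/13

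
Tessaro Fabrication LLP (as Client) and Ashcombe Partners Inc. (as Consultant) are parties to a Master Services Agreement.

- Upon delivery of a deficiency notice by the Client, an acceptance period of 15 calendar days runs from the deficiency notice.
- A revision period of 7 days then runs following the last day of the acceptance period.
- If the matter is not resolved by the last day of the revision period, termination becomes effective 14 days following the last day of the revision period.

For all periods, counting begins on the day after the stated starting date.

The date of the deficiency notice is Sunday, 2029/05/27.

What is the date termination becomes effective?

2029/07/02

The last day of the acceptance period: 15 calendar days after 2029/05/27 is 2029/06/11.
The last day of the revision period: 7 calendar days after 2029/06/11 is 2029/06/18.
The date termination becomes effective: 2029/06/18 + 14 days = 2029/07/02.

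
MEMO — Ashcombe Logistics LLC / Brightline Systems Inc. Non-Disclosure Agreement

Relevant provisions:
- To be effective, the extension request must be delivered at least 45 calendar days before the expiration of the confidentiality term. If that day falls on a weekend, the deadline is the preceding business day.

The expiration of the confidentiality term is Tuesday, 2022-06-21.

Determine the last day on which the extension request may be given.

2022-05-06

Counting back 45 calendar days from 2022-06-21 gives 2022-05-07. That is a Saturday, so the deadline moves back to Friday, 2022-05-06.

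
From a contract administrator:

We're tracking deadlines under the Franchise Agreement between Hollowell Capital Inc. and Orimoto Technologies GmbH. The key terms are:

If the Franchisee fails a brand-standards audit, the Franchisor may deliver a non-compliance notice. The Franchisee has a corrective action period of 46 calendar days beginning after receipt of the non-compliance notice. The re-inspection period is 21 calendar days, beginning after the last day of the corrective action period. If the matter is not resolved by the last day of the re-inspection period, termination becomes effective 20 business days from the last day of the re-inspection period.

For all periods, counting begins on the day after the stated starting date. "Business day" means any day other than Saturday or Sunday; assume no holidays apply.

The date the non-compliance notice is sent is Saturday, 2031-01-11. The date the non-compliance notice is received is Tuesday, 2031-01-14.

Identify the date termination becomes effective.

The last day of the corrective action period: 2031-01-14 + 46 days = 2031-03-01.
The last day of the re-inspection period: 2031-03-01 + 21 days = 2031-03-22.
From Saturday, 2031-03-22, 20 business days (Mar 24, Mar 25, Mar 26, Mar 27, …, Apr 16, Apr 17, Apr 18, skipping weekends) brings us to Friday, 2031-04-18, which is the date termination becomes effective.

2031-04-18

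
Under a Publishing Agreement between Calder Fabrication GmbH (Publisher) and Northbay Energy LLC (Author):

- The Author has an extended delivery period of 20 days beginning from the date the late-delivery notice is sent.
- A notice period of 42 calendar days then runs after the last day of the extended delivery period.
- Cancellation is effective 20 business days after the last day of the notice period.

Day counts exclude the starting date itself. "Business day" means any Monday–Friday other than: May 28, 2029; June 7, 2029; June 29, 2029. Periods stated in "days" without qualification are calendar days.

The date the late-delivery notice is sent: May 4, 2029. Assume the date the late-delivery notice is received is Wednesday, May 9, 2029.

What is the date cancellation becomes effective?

August 2, 2029

The last day of the extended delivery period: May 4, 2029 + 20 days = May 24, 2029.
Adding 42 calendar days to May 24, 2029 gives July 5, 2029, which is the last day of the notice period.
From Thursday, July 5, 2029, 20 business days (Jul 6, Jul 9, Jul 10, Jul 11, …, Jul 31, Aug 1, Aug 2, skipping weekends) brings us to Thursday, August 2, 2029, which is the date cancellation becomes effective.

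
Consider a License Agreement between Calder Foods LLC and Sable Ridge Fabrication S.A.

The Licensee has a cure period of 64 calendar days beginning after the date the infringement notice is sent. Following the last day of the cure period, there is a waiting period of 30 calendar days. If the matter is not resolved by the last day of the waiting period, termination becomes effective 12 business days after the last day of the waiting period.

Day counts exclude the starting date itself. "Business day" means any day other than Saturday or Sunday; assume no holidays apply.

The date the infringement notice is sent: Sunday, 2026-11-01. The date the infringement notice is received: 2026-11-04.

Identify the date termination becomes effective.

The last day of the cure period: 2026-11-01 + 64 days = 2027-01-04.
Adding 30 calendar days to 2027-01-04 gives 2027-02-03, which is the last day of the waiting period.
From Wednesday, 2027-02-03, 12 business days (Feb 4, Feb 5, Feb 8, Feb 9, …, Feb 17, Feb 18, Feb 19, skipping weekends) brings us to Friday, 2027-02-19, which is the date termination becomes effective.

2027-02-19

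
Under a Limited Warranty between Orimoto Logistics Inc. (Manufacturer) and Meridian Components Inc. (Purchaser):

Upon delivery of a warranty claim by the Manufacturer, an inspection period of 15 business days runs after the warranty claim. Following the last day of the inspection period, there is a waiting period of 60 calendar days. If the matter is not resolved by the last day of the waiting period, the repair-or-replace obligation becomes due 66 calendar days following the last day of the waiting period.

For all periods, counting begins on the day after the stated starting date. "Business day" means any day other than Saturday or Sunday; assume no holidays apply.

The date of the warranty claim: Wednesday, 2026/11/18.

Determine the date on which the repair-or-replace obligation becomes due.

2027/04/14

The last day of the inspection period: 15 business days after Wednesday, 2026/11/18, skipping weekends — Nov 19, Nov 20, Nov 23, Nov 24, …, Dec 7, Dec 8, Dec 9 — lands on Wednesday, 2026/12/09.
The last day of the waiting period: 60 calendar days after 2026/12/09 is 2027/02/07.
The date on which the repair-or-replace obligation becomes due: 2027/02/07 + 66 days = 2027/04/14.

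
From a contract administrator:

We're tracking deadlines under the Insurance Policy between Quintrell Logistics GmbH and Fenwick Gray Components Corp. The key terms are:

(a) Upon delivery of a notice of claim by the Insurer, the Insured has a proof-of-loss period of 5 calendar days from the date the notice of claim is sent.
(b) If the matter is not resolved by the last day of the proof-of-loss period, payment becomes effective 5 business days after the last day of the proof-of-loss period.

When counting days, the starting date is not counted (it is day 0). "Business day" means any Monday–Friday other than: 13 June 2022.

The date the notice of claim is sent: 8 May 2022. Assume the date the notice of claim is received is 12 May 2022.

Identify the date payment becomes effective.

The last day of the proof-of-loss period: 5 calendar days after 8 May 2022 is 13 May 2022.
The date payment becomes effective: counting 5 business days from Friday, 13 May 2022 (May 16, May 17, May 18, May 19, May 20, skipping weekends) reaches Friday, 20 May 2022.

20 May 2022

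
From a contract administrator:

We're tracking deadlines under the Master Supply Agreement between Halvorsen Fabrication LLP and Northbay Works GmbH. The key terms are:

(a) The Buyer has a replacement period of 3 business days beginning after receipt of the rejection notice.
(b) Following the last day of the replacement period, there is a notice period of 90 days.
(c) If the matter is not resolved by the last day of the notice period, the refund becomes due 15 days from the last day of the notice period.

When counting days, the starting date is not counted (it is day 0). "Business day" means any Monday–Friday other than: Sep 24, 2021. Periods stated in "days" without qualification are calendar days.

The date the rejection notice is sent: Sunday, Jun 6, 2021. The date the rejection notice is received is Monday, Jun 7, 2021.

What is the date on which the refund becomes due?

The last day of the replacement period: 3 business days after Monday, Jun 7, 2021, skipping weekends — Jun 8, Jun 9, Jun 10 — lands on Thursday, Jun 10, 2021.
Adding 90 calendar days to Jun 10, 2021 gives Sep 8, 2021, which is the last day of the notice period.
The date on which the refund becomes due: Sep 8, 2021 + 15 days = Sep 23, 2021.

Sep 23, 2021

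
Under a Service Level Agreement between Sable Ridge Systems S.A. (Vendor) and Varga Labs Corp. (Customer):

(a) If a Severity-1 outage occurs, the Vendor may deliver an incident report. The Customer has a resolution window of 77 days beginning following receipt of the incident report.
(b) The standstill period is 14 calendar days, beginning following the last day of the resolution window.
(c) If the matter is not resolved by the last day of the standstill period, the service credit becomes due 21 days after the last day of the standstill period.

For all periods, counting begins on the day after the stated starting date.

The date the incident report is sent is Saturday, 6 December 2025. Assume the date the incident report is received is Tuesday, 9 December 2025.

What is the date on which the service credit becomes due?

31 March 2026

The last day of the resolution window: 77 calendar days after 9 December 2025 is 24 February 2026.
The last day of the standstill period: 14 calendar days after 24 February 2026 is 10 March 2026.
The date on which the service credit becomes due: 21 calendar days after 10 March 2026 is 31 March 2026.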